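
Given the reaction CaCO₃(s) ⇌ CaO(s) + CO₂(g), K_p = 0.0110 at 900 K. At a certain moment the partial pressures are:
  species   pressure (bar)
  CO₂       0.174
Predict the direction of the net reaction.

to the left

(CaCO₃, CaO are pure solids — omitted from Q_p.)
Q_p = P(CO₂) = 0.174
Q_p = 0.174 > K_p = 0.0110, so the reverse reaction proceeds.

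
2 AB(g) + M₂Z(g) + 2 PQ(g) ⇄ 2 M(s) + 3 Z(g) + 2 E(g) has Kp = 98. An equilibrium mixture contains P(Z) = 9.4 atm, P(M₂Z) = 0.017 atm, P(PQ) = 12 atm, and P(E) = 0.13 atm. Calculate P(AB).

P(AB) = 0.24 atm

(M is a pure solid — omitted from Kp.)
At equilibrium, Kp = P(Z)³·P(E)² / (P(AB)²·P(M₂Z)·P(PQ)²) = 98.
(9.4)³·(0.13)² / ((P(AB))²·(0.017)·(12)²) = 98
P(AB)² = 0.0585 ⇒ P(AB) = 0.24 atm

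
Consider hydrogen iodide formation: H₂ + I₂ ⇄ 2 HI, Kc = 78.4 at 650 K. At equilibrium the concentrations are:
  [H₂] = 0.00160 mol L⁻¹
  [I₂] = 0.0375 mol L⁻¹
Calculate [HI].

At equilibrium, Kc = [HI]² / ([H₂]·[I₂]) = 78.4.
([HI])² / ((0.00160)·(0.0375)) = 78.4
[HI]² = 0.00470 ⇒ [HI] = 0.0686 mol L⁻¹

[HI] = 0.0686 mol L⁻¹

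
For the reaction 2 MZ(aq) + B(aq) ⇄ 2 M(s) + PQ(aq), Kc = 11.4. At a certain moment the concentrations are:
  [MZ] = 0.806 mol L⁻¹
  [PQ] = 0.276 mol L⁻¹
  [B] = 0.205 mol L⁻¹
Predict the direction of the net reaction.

in the forward direction

(M is a pure solid — omitted from Qc.)
Qc = [PQ] / ([MZ]²·[B]) = (0.276) / ((0.806)²·(0.205)) = 2.07
Qc = 2.07 < Kc = 11.4, so the forward reaction proceeds.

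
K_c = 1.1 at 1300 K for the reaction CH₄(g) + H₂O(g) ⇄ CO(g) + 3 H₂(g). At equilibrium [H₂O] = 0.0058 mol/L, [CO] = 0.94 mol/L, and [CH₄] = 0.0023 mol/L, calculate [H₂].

[H₂] = 0.025 mol/L

At equilibrium, K_c = [CO]·[H₂]³ / ([CH₄]·[H₂O]) = 1.1.
(0.94)·([H₂])³ / ((0.0023)·(0.0058)) = 1.1
[H₂]³ = 1.56×10⁻⁵ ⇒ [H₂] = 0.025 mol/L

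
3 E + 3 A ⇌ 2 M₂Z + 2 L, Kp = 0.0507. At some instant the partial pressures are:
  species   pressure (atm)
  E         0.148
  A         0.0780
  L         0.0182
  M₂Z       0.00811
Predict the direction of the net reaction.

to the right

Qp = P(M₂Z)²·P(L)² / (P(E)³·P(A)³) = (0.00811)²·(0.0182)² / ((0.148)³·(0.0780)³) = 0.0142
Qp = 0.0142 < Kp = 0.0507, so the forward reaction proceeds.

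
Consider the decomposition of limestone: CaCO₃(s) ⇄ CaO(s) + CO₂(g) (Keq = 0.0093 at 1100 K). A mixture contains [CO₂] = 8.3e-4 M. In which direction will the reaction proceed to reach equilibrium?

(CaCO₃, CaO are pure solids — omitted from Q.)
Q = [CO₂] = 8.3e-4
Q = 8.3e-4 < Keq = 0.0093, so the forward reaction proceeds.

toward products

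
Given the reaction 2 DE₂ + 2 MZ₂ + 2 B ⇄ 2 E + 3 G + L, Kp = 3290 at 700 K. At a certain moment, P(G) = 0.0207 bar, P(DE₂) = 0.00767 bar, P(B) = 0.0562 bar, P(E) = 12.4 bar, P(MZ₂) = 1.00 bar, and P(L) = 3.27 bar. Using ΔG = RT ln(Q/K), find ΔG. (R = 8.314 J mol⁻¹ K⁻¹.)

Qp = P(E)²·P(G)³·P(L) / (P(DE₂)²·P(MZ₂)²·P(B)²) = (12.4)²·(0.0207)³·(3.27) / ((0.00767)²·(1.00)²·(0.0562)²) = 24000
ΔG = RT ln(Qp/Kp) = (8.314 J mol⁻¹ K⁻¹)(700 K) × ln(24000/3290)
   = (5.820 kJ/mol)(1.987) = 11.6 kJ/mol
ΔG > 0, so the forward reaction is non-spontaneous (proceeds in reverse).

ΔG = 11.6 kJ/mol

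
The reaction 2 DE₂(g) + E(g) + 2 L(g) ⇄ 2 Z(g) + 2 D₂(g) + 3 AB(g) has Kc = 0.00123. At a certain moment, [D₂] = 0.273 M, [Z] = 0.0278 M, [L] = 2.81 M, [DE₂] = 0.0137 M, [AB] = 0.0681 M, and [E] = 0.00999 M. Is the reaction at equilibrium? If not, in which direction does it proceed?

at equilibrium

Qc = [Z]²·[D₂]²·[AB]³ / ([DE₂]²·[E]·[L]²) = (0.0278)²·(0.273)²·(0.0681)³ / ((0.0137)²·(0.00999)·(2.81)²) = 0.00123
Qc = 0.00123 = Kc, so the system is already at equilibrium.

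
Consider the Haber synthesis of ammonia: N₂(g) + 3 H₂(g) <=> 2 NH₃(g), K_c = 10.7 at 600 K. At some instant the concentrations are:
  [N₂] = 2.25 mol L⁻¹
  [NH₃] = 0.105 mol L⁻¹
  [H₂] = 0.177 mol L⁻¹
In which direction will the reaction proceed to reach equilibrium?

toward products

Q_c = [NH₃]² / ([N₂]·[H₂]³) = (0.105)² / ((2.25)·(0.177)³) = 0.884
Q_c = 0.884 < K_c = 10.7, so the forward reaction proceeds.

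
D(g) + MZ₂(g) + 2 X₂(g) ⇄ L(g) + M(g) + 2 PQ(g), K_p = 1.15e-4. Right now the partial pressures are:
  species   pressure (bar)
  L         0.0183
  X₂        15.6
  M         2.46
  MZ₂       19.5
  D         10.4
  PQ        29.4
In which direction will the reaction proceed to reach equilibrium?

Q_p = P(L)·P(M)·P(PQ)² / (P(D)·P(MZ₂)·P(X₂)²) = (0.0183)·(2.46)·(29.4)² / ((10.4)·(19.5)·(15.6)²) = 7.88e-4
Q_p = 7.88e-4 > K_p = 1.15e-4, so the reverse reaction proceeds.

reverse (toward reactants)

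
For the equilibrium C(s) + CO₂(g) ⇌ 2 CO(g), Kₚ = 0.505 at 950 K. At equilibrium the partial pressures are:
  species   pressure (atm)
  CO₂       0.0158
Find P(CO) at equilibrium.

(C is a pure solid — omitted from Kₚ.)
At equilibrium, Kₚ = P(CO)² / P(CO₂) = 0.505.
(P(CO))² / (0.0158) = 0.505
P(CO)² = 0.00798 ⇒ P(CO) = 0.0893 atm

P(CO) = 0.0893 atm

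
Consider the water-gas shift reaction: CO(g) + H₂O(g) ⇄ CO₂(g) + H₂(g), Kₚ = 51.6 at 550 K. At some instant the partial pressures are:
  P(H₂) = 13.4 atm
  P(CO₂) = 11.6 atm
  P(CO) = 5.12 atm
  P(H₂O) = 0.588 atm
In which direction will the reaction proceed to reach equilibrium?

neither direction; the system is at equilibrium

Qₚ = P(CO₂)·P(H₂) / (P(CO)·P(H₂O)) = (11.6)·(13.4) / ((5.12)·(0.588)) = 51.6
Qₚ = 51.6 = Kₚ, so the system is already at equilibrium.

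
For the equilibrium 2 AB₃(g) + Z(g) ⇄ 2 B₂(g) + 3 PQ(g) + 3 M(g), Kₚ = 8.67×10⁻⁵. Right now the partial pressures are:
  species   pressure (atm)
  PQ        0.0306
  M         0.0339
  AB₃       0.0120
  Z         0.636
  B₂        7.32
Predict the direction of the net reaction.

toward reactants

Qₚ = P(B₂)²·P(PQ)³·P(M)³ / (P(AB₃)²·P(Z)) = (7.32)²·(0.0306)³·(0.0339)³ / ((0.0120)²·(0.636)) = 6.53×10⁻⁴
Qₚ = 6.53×10⁻⁴ > Kₚ = 8.67×10⁻⁵, so the reverse reaction proceeds.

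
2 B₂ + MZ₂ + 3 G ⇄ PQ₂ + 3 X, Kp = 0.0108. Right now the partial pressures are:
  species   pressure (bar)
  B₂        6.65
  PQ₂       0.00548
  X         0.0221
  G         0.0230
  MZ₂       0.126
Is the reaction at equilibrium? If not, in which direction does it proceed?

toward products

Qp = P(PQ₂)·P(X)³ / (P(B₂)²·P(MZ₂)·P(G)³) = (0.00548)·(0.0221)³ / ((6.65)²·(0.126)·(0.0230)³) = 8.72×10⁻⁴
Qp = 8.72×10⁻⁴ < Kp = 0.0108, so the forward reaction proceeds.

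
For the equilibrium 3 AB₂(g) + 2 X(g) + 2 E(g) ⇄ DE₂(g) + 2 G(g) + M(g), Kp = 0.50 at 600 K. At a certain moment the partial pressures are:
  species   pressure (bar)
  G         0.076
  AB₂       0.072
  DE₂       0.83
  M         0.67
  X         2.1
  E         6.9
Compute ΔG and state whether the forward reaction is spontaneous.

Qp = P(DE₂)·P(G)²·P(M) / (P(AB₂)³·P(X)²·P(E)²) = (0.83)·(0.076)²·(0.67) / ((0.072)³·(2.1)²·(6.9)²) = 0.0410
ΔG = RT ln(Qp/Kp) = (8.314 J mol⁻¹ K⁻¹)(600 K) × ln(0.0410/0.50)
   = (4.988 kJ/mol)(-2.501) = -12.5 kJ/mol
ΔG < 0, so the forward reaction is spontaneous (proceeds forward).

ΔG = -12.5 kJ/mol; the forward reaction is spontaneous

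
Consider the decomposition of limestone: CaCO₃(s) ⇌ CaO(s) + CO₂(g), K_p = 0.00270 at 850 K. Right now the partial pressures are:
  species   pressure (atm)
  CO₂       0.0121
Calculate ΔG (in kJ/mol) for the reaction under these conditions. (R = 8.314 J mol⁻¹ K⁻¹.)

(CaCO₃, CaO are pure solids — omitted from Q_p.)
Q_p = P(CO₂) = 0.0121
ΔG = RT ln(Q_p/K_p) = (8.314 J mol⁻¹ K⁻¹)(850 K) × ln(0.0121/0.00270)
   = (7.067 kJ/mol)(1.500) = 10.6 kJ/mol
ΔG > 0, so the forward reaction is non-spontaneous (proceeds in reverse).

ΔG = 10.6 kJ/mol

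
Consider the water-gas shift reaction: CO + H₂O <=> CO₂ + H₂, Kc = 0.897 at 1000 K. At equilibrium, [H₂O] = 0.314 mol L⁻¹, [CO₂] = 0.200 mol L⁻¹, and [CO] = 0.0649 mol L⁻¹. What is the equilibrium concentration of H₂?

[H₂] = 0.0914 mol L⁻¹

At equilibrium, Kc = [CO₂]·[H₂] / ([CO]·[H₂O]) = 0.897.
(0.200)·([H₂]) / ((0.0649)·(0.314)) = 0.897
[H₂] = 0.0914 mol L⁻¹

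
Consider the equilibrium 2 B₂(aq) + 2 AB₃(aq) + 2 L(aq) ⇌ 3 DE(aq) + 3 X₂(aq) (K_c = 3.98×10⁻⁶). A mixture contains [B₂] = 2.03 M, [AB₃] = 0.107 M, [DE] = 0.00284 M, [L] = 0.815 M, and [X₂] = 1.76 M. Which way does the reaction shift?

at equilibrium

Q_c = [DE]³·[X₂]³ / ([B₂]²·[AB₃]²·[L]²) = (0.00284)³·(1.76)³ / ((2.03)²·(0.107)²·(0.815)²) = 3.98×10⁻⁶
Q_c = 3.98×10⁻⁶ = K_c, so the system is already at equilibrium.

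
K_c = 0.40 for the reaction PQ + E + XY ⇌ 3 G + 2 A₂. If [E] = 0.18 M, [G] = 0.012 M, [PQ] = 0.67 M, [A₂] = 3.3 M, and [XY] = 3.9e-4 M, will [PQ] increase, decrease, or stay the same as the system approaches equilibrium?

Q_c = [G]³·[A₂]² / ([PQ]·[E]·[XY]) = (0.012)³·(3.3)² / ((0.67)·(0.18)·(3.9e-4)) = 0.40
Q_c = 0.40 = K_c; the system is at equilibrium.

stay the same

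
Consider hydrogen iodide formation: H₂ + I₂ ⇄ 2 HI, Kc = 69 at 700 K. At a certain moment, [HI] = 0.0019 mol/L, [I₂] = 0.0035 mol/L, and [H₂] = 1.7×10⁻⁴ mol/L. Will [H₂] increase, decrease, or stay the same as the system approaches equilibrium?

Qc = [HI]² / ([H₂]·[I₂]) = (0.0019)² / ((1.7×10⁻⁴)·(0.0035)) = 6.1
Qc = 6.1 < Kc = 69: net forward reaction.
H₂ is a reactant, so it decreases.

decrease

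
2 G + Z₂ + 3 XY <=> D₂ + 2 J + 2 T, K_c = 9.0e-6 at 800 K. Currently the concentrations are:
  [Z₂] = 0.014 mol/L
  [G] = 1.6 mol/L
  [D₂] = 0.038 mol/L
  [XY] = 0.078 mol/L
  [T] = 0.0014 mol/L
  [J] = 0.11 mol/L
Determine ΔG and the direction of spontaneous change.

ΔG = 11.8 kJ/mol; the forward reaction is non-spontaneous

Q_c = [D₂]·[J]²·[T]² / ([G]²·[Z₂]·[XY]³) = (0.038)·(0.11)²·(0.0014)² / ((1.6)²·(0.014)·(0.078)³) = 5.30e-5
ΔG = RT ln(Q_c/K_c) = (8.314 J mol⁻¹ K⁻¹)(800 K) × ln(5.30e-5/9.0e-6)
   = (6.651 kJ/mol)(1.773) = 11.8 kJ/mol
ΔG > 0, so the forward reaction is non-spontaneous (proceeds in reverse).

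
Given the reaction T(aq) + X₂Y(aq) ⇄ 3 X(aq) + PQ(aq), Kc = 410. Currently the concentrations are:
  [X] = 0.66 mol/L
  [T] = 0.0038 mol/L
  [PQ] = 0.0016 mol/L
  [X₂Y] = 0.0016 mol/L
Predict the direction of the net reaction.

Qc = [X]³·[PQ] / ([T]·[X₂Y]) = (0.66)³·(0.0016) / ((0.0038)·(0.0016)) = 76
Qc = 76 < Kc = 410, so the forward reaction proceeds.

toward products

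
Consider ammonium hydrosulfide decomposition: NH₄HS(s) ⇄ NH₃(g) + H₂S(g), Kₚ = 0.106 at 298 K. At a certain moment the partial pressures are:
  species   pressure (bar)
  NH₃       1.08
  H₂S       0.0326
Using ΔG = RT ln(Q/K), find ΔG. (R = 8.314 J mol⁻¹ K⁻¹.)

(NH₄HS is a pure solid — omitted from Qₚ.)
Qₚ = P(NH₃)·P(H₂S) = (1.08)·(0.0326) = 0.0352
ΔG = RT ln(Qₚ/Kₚ) = (8.314 J mol⁻¹ K⁻¹)(298 K) × ln(0.0352/0.106)
   = (2.478 kJ/mol)(-1.102) = -2.73 kJ/mol
ΔG < 0, so the forward reaction is spontaneous (proceeds forward).

ΔG = -2.73 kJ/mol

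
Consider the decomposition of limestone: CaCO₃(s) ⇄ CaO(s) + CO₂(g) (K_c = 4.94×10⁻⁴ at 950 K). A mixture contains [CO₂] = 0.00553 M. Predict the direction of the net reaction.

(CaCO₃, CaO are pure solids — omitted from Q_c.)
Q_c = [CO₂] = 0.00553
Q_c = 0.00553 > K_c = 4.94×10⁻⁴, so the reverse reaction proceeds.

toward reactants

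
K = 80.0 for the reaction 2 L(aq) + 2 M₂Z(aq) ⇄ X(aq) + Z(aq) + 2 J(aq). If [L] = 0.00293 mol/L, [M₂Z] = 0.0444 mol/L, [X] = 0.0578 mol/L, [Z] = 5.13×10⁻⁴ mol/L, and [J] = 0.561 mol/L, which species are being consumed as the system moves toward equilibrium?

Q = [X]·[Z]·[J]² / ([L]²·[M₂Z]²) = (0.0578)·(5.13×10⁻⁴)·(0.561)² / ((0.00293)²·(0.0444)²) = 551
Q = 551 > K = 80.0: net reverse reaction.

X, Z, J (products)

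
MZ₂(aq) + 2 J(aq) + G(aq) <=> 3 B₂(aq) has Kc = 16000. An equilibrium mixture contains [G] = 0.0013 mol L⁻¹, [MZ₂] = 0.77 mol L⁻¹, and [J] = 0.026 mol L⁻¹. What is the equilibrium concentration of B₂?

[B₂] = 0.22 mol L⁻¹

At equilibrium, Kc = [B₂]³ / ([MZ₂]·[J]²·[G]) = 16000.
([B₂])³ / ((0.77)·(0.026)²·(0.0013)) = 16000
[B₂]³ = 0.0108 ⇒ [B₂] = 0.22 mol L⁻¹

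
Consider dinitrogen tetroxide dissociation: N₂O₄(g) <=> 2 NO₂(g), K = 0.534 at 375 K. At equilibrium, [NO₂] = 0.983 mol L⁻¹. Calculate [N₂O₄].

At equilibrium, K = [NO₂]² / [N₂O₄] = 0.534.
(0.983)² / ([N₂O₄]) = 0.534
[N₂O₄] = 1.81 mol L⁻¹

[N₂O₄] = 1.81 mol L⁻¹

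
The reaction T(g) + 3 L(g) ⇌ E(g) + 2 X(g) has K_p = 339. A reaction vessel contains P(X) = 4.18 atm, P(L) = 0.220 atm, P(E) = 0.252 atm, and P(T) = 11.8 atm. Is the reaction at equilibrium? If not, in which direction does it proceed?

Q_p = P(E)·P(X)² / (P(T)·P(L)³) = (0.252)·(4.18)² / ((11.8)·(0.220)³) = 35.0
Q_p = 35.0 < K_p = 339, so the forward reaction proceeds.

to the right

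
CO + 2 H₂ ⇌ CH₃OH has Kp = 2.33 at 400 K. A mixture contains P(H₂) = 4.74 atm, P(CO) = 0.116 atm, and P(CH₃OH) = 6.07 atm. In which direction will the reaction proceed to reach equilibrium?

Qp = P(CH₃OH) / (P(CO)·P(H₂)²) = (6.07) / ((0.116)·(4.74)²) = 2.33
Qp = 2.33 = Kp, so the system is already at equilibrium.

neither direction; the system is at equilibrium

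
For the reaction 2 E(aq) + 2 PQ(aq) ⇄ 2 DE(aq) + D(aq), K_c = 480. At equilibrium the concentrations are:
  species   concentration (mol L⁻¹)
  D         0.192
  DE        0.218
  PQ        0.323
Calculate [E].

At equilibrium, K_c = [DE]²·[D] / ([E]²·[PQ]²) = 480.
(0.218)²·(0.192) / (([E])²·(0.323)²) = 480
[E]² = 1.82e-4 ⇒ [E] = 0.0135 mol L⁻¹

[E] = 0.0135 mol L⁻¹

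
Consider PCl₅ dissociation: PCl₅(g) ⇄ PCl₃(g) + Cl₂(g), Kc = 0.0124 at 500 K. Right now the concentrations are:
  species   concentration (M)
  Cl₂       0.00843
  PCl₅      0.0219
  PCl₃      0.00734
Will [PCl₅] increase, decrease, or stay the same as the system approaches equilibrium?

decrease

Qc = [PCl₃]·[Cl₂] / [PCl₅] = (0.00734)·(0.00843) / (0.0219) = 0.00283
Qc = 0.00283 < Kc = 0.0124: net forward reaction.
PCl₅ is a reactant, so it decreases.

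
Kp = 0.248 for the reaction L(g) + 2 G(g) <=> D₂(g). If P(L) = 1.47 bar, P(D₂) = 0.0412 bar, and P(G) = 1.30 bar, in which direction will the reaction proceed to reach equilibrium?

Qp = P(D₂) / (P(L)·P(G)²) = (0.0412) / ((1.47)·(1.30)²) = 0.0166
Qp = 0.0166 < Kp = 0.248, so the forward reaction proceeds.

forward (toward products)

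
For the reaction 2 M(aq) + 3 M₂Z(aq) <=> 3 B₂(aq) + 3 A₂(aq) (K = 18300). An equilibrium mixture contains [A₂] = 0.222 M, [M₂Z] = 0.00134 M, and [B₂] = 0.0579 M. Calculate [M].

[M] = 0.220 M

At equilibrium, K = [B₂]³·[A₂]³ / ([M]²·[M₂Z]³) = 18300.
(0.0579)³·(0.222)³ / (([M])²·(0.00134)³) = 18300
[M]² = 0.0482 ⇒ [M] = 0.220 M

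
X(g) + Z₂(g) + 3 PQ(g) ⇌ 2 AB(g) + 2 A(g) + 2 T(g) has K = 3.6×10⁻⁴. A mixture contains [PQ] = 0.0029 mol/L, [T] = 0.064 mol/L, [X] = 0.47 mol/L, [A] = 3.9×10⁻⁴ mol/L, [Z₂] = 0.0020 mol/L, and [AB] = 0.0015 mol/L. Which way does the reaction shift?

forward (toward products)

Q = [AB]²·[A]²·[T]² / ([X]·[Z₂]·[PQ]³) = (0.0015)²·(3.9×10⁻⁴)²·(0.064)² / ((0.47)·(0.0020)·(0.0029)³) = 6.1×10⁻⁵
Q = 6.1×10⁻⁵ < K = 3.6×10⁻⁴, so the forward reaction proceeds.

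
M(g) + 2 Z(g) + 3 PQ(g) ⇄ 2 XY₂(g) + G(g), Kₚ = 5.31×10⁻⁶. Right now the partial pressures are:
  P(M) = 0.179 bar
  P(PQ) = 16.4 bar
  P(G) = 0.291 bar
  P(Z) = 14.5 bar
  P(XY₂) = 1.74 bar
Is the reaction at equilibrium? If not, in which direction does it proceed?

no net change (already at equilibrium)

Qₚ = P(XY₂)²·P(G) / (P(M)·P(Z)²·P(PQ)³) = (1.74)²·(0.291) / ((0.179)·(14.5)²·(16.4)³) = 5.31×10⁻⁶
Qₚ = 5.31×10⁻⁶ = Kₚ, so the system is already at equilibrium.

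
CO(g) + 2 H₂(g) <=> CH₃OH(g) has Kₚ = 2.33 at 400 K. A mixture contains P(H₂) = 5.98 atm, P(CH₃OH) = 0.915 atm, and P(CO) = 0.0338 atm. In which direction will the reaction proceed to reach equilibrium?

Qₚ = P(CH₃OH) / (P(CO)·P(H₂)²) = (0.915) / ((0.0338)·(5.98)²) = 0.757
Qₚ = 0.757 < Kₚ = 2.33, so the forward reaction proceeds.

in the forward direction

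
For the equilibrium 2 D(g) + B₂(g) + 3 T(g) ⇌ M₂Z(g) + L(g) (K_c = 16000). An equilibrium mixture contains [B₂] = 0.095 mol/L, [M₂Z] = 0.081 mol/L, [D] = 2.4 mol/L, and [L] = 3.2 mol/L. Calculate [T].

At equilibrium, K_c = [M₂Z]·[L] / ([D]²·[B₂]·[T]³) = 16000.
(0.081)·(3.2) / ((2.4)²·(0.095)·([T])³) = 16000
[T]³ = 2.96×10⁻⁵ ⇒ [T] = 0.031 mol/L

[T] = 0.031 mol/L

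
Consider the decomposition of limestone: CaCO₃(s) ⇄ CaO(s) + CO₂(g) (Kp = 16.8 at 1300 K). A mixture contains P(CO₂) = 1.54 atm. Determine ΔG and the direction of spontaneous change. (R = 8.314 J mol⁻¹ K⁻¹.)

ΔG = -25.8 kJ/mol; the forward reaction is spontaneous

(CaCO₃, CaO are pure solids — omitted from Qp.)
Qp = P(CO₂) = 1.54
ΔG = RT ln(Qp/Kp) = (8.314 J mol⁻¹ K⁻¹)(1300 K) × ln(1.54/16.8)
   = (10.81 kJ/mol)(-2.390) = -25.8 kJ/mol
ΔG < 0, so the forward reaction is spontaneous (proceeds forward).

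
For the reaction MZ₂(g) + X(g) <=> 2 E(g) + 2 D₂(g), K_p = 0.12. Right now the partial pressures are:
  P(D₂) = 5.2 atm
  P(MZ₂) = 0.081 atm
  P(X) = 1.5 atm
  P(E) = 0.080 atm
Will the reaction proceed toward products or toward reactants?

Q_p = P(E)²·P(D₂)² / (P(MZ₂)·P(X)) = (0.080)²·(5.2)² / ((0.081)·(1.5)) = 1.4
Q_p = 1.4 > K_p = 0.12, so the reverse reaction proceeds.

to the left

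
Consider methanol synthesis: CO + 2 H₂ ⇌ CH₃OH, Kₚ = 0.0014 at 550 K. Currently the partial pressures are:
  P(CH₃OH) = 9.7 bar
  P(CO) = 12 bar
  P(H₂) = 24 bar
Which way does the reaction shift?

no net change (already at equilibrium)

Qₚ = P(CH₃OH) / (P(CO)·P(H₂)²) = (9.7) / ((12)·(24)²) = 0.0014
Qₚ = 0.0014 = Kₚ, so the system is already at equilibrium.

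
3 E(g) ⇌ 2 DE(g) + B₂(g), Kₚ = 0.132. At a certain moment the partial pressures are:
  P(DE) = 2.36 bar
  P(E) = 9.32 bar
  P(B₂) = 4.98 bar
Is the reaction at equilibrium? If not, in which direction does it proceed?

Qₚ = P(DE)²·P(B₂) / P(E)³ = (2.36)²·(4.98) / (9.32)³ = 0.0343
Qₚ = 0.0343 < Kₚ = 0.132, so the forward reaction proceeds.

to the right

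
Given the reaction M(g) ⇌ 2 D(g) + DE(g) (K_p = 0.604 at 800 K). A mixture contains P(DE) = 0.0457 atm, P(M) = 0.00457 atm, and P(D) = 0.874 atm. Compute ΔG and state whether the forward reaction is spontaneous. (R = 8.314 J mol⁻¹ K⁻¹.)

ΔG = 16.9 kJ/mol; the forward reaction is non-spontaneous

Q_p = P(D)²·P(DE) / P(M) = (0.874)²·(0.0457) / (0.00457) = 7.64
ΔG = RT ln(Q_p/K_p) = (8.314 J mol⁻¹ K⁻¹)(800 K) × ln(7.64/0.604)
   = (6.651 kJ/mol)(2.538) = 16.9 kJ/mol
ΔG > 0, so the forward reaction is non-spontaneous (proceeds in reverse).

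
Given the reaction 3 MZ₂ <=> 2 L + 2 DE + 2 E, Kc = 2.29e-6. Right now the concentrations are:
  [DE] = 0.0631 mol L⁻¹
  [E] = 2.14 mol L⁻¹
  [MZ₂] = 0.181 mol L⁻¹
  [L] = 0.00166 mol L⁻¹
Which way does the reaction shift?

reverse (toward reactants)

Qc = [L]²·[DE]²·[E]² / [MZ₂]³ = (0.00166)²·(0.0631)²·(2.14)² / (0.181)³ = 8.47e-6
Qc = 8.47e-6 > Kc = 2.29e-6, so the reverse reaction proceeds.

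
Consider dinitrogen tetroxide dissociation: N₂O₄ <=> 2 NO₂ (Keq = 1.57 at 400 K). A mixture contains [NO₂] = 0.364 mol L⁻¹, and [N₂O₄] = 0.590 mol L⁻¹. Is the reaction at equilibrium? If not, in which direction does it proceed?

Q = [NO₂]² / [N₂O₄] = (0.364)² / (0.590) = 0.225
Q = 0.225 < Keq = 1.57, so the forward reaction proceeds.

in the forward direction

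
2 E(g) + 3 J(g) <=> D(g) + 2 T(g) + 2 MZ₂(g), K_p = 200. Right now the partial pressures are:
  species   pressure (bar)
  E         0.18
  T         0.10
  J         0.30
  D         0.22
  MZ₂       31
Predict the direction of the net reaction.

to the left

Q_p = P(D)·P(T)²·P(MZ₂)² / (P(E)²·P(J)³) = (0.22)·(0.10)²·(31)² / ((0.18)²·(0.30)³) = 2400
Q_p = 2400 > K_p = 200, so the reverse reaction proceeds.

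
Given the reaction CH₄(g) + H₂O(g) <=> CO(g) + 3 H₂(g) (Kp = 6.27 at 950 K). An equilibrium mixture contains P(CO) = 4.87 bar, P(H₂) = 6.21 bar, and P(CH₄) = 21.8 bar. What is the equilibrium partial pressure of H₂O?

At equilibrium, Kp = P(CO)·P(H₂)³ / (P(CH₄)·P(H₂O)) = 6.27.
(4.87)·(6.21)³ / ((21.8)·(P(H₂O))) = 6.27
P(H₂O) = 8.53 bar

P(H₂O) = 8.53 bar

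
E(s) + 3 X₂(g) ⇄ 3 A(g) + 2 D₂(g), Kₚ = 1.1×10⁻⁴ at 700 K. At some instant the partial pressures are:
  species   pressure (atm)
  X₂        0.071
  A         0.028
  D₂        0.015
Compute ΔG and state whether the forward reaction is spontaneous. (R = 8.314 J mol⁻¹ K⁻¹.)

ΔG = -12.1 kJ/mol; the forward reaction is spontaneous

(E is a pure solid — omitted from Qₚ.)
Qₚ = P(A)³·P(D₂)² / P(X₂)³ = (0.028)³·(0.015)² / (0.071)³ = 1.38×10⁻⁵
ΔG = RT ln(Qₚ/Kₚ) = (8.314 J mol⁻¹ K⁻¹)(700 K) × ln(1.38×10⁻⁵/1.1×10⁻⁴)
   = (5.820 kJ/mol)(-2.076) = -12.1 kJ/mol
ΔG < 0, so the forward reaction is spontaneous (proceeds forward).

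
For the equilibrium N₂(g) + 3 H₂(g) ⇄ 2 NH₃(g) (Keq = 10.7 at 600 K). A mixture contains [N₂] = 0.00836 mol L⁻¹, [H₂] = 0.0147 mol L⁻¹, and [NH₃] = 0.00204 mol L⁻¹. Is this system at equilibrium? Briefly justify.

Q = [NH₃]² / ([N₂]·[H₂]³) = (0.00204)² / ((0.00836)·(0.0147)³) = 157
Q = 157 > Keq = 10.7: net reverse reaction.

no; Q > K, reaction proceeds in reverse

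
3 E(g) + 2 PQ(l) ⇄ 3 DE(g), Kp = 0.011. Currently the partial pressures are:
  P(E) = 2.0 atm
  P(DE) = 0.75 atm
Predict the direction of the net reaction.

(PQ is a pure liquid — omitted from Qp.)
Qp = P(DE)³ / P(E)³ = (0.75)³ / (2.0)³ = 0.053
Qp = 0.053 > Kp = 0.011, so the reverse reaction proceeds.

toward reactants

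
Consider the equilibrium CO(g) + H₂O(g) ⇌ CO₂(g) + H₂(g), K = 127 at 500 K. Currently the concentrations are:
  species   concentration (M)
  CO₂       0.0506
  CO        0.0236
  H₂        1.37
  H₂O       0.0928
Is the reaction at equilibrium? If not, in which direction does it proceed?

in the forward direction

Q = [CO₂]·[H₂] / ([CO]·[H₂O]) = (0.0506)·(1.37) / ((0.0236)·(0.0928)) = 31.7
Q = 31.7 < K = 127, so the forward reaction proceeds.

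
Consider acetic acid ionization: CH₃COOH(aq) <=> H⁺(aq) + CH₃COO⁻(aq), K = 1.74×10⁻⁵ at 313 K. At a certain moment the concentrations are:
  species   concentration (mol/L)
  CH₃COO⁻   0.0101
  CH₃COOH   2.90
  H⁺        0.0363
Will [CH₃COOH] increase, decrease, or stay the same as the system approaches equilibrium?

Q = [H⁺]·[CH₃COO⁻] / [CH₃COOH] = (0.0363)·(0.0101) / (2.90) = 1.26×10⁻⁴
Q = 1.26×10⁻⁴ > K = 1.74×10⁻⁵: net reverse reaction.
CH₃COOH is a reactant, so it increases.

increase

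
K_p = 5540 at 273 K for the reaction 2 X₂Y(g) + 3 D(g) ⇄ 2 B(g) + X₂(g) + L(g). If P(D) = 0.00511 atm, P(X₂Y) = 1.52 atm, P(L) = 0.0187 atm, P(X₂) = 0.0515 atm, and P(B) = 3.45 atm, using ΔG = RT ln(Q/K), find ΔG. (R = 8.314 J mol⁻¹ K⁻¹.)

ΔG = 4.32 kJ/mol

Q_p = P(B)²·P(X₂)·P(L) / (P(X₂Y)²·P(D)³) = (3.45)²·(0.0515)·(0.0187) / ((1.52)²·(0.00511)³) = 37200
ΔG = RT ln(Q_p/K_p) = (8.314 J mol⁻¹ K⁻¹)(273 K) × ln(37200/5540)
   = (2.270 kJ/mol)(1.904) = 4.32 kJ/mol
ΔG > 0, so the forward reaction is non-spontaneous (proceeds in reverse).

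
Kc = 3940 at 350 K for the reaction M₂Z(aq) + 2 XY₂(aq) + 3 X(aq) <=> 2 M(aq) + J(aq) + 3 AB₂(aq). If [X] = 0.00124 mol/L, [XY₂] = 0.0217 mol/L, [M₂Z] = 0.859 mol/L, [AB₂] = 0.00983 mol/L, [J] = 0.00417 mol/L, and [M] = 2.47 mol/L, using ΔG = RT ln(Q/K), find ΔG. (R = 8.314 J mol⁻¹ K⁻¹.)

ΔG = 6.03 kJ/mol

Qc = [M]²·[J]·[AB₂]³ / ([M₂Z]·[XY₂]²·[X]³) = (2.47)²·(0.00417)·(0.00983)³ / ((0.859)·(0.0217)²·(0.00124)³) = 31300
ΔG = RT ln(Qc/Kc) = (8.314 J mol⁻¹ K⁻¹)(350 K) × ln(31300/3940)
   = (2.910 kJ/mol)(2.072) = 6.03 kJ/mol
ΔG > 0, so the forward reaction is non-spontaneous (proceeds in reverse).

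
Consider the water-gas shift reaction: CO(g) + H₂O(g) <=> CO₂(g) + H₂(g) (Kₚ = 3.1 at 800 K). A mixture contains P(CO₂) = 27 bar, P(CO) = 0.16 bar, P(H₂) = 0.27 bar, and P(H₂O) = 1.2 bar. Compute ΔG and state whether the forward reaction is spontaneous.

Qₚ = P(CO₂)·P(H₂) / (P(CO)·P(H₂O)) = (27)·(0.27) / ((0.16)·(1.2)) = 38.0
ΔG = RT ln(Qₚ/Kₚ) = (8.314 J mol⁻¹ K⁻¹)(800 K) × ln(38.0/3.1)
   = (6.651 kJ/mol)(2.506) = 16.7 kJ/mol
ΔG > 0, so the forward reaction is non-spontaneous (proceeds in reverse).

ΔG = 16.7 kJ/mol; the forward reaction is non-spontaneous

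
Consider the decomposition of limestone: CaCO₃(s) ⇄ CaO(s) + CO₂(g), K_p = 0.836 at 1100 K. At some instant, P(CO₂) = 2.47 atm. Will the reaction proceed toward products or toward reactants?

(CaCO₃, CaO are pure solids — omitted from Q_p.)
Q_p = P(CO₂) = 2.47
Q_p = 2.47 > K_p = 0.836, so the reverse reaction proceeds.

reverse (toward reactants)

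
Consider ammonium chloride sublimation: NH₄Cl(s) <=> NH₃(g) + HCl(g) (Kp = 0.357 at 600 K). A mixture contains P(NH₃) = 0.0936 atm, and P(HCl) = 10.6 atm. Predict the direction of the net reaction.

(NH₄Cl is a pure solid — omitted from Qp.)
Qp = P(NH₃)·P(HCl) = (0.0936)·(10.6) = 0.992
Qp = 0.992 > Kp = 0.357, so the reverse reaction proceeds.

toward reactants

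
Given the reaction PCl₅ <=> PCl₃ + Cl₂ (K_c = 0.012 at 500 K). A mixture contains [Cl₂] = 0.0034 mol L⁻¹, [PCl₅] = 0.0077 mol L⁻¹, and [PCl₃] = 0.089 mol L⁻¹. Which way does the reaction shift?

Q_c = [PCl₃]·[Cl₂] / [PCl₅] = (0.089)·(0.0034) / (0.0077) = 0.039
Q_c = 0.039 > K_c = 0.012, so the reverse reaction proceeds.

toward reactants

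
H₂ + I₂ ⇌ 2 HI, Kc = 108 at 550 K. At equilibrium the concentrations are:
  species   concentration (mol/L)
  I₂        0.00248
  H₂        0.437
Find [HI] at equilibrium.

[HI] = 0.342 mol/L

At equilibrium, Kc = [HI]² / ([H₂]·[I₂]) = 108.
([HI])² / ((0.437)·(0.00248)) = 108
[HI]² = 0.117 ⇒ [HI] = 0.342 mol/L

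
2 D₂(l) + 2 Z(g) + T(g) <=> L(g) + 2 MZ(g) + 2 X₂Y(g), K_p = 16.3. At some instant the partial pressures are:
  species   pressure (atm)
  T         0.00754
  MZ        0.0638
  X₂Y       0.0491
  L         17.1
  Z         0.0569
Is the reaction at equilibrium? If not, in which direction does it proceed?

(D₂ is a pure liquid — omitted from Q_p.)
Q_p = P(L)·P(MZ)²·P(X₂Y)² / (P(Z)²·P(T)) = (17.1)·(0.0638)²·(0.0491)² / ((0.0569)²·(0.00754)) = 6.87
Q_p = 6.87 < K_p = 16.3, so the forward reaction proceeds.

in the forward direction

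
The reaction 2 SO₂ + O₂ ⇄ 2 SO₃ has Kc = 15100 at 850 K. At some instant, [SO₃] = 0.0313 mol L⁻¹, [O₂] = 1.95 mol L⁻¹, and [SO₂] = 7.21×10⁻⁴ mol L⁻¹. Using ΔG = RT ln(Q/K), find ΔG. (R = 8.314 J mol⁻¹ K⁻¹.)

ΔG = -19.4 kJ/mol

Qc = [SO₃]² / ([SO₂]²·[O₂]) = (0.0313)² / ((7.21×10⁻⁴)²·(1.95)) = 966
ΔG = RT ln(Qc/Kc) = (8.314 J mol⁻¹ K⁻¹)(850 K) × ln(966/15100)
   = (7.067 kJ/mol)(-2.749) = -19.4 kJ/mol
ΔG < 0, so the forward reaction is spontaneous (proceeds forward).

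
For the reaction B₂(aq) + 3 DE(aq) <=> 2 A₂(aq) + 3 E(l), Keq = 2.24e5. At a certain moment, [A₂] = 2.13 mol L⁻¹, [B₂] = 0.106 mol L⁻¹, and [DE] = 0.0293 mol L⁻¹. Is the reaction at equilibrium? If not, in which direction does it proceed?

in the reverse direction

(E is a pure liquid — omitted from Q.)
Q = [A₂]² / ([B₂]·[DE]³) = (2.13)² / ((0.106)·(0.0293)³) = 1.70e6
Q = 1.70e6 > Keq = 2.24e5, so the reverse reaction proceeds.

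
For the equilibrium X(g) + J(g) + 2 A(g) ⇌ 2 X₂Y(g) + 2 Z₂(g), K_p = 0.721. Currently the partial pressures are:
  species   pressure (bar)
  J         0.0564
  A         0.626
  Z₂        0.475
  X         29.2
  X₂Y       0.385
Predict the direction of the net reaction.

Q_p = P(X₂Y)²·P(Z₂)² / (P(X)·P(J)·P(A)²) = (0.385)²·(0.475)² / ((29.2)·(0.0564)·(0.626)²) = 0.0518
Q_p = 0.0518 < K_p = 0.721, so the forward reaction proceeds.

to the right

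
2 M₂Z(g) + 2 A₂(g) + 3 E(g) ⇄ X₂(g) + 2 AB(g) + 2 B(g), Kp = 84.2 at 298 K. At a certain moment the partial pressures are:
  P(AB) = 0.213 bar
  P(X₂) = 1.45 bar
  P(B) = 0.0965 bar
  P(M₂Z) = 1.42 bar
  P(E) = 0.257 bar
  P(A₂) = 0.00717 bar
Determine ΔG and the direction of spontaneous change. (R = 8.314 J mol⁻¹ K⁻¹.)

Qp = P(X₂)·P(AB)²·P(B)² / (P(M₂Z)²·P(A₂)²·P(E)³) = (1.45)·(0.213)²·(0.0965)² / ((1.42)²·(0.00717)²·(0.257)³) = 348
ΔG = RT ln(Qp/Kp) = (8.314 J mol⁻¹ K⁻¹)(298 K) × ln(348/84.2)
   = (2.478 kJ/mol)(1.419) = 3.52 kJ/mol
ΔG > 0, so the forward reaction is non-spontaneous (proceeds in reverse).

ΔG = 3.52 kJ/mol; the forward reaction is non-spontaneous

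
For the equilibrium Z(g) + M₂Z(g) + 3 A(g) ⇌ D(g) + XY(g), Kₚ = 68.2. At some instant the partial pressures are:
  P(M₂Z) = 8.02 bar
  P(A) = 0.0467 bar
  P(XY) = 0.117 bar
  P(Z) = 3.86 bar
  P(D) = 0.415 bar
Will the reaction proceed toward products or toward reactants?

to the right

Qₚ = P(D)·P(XY) / (P(Z)·P(M₂Z)·P(A)³) = (0.415)·(0.117) / ((3.86)·(8.02)·(0.0467)³) = 15.4
Qₚ = 15.4 < Kₚ = 68.2, so the forward reaction proceeds.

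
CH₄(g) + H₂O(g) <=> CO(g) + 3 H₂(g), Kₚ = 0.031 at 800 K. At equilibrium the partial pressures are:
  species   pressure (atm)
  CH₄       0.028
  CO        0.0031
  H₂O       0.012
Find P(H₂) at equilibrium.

At equilibrium, Kₚ = P(CO)·P(H₂)³ / (P(CH₄)·P(H₂O)) = 0.031.
(0.0031)·(P(H₂))³ / ((0.028)·(0.012)) = 0.031
P(H₂)³ = 0.00336 ⇒ P(H₂) = 0.15 atm

P(H₂) = 0.15 atm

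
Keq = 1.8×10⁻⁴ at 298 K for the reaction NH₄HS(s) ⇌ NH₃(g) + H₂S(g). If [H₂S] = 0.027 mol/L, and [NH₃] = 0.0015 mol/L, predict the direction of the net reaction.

(NH₄HS is a pure solid — omitted from Q.)
Q = [NH₃]·[H₂S] = (0.0015)·(0.027) = 4.1×10⁻⁵
Q = 4.1×10⁻⁵ < Keq = 1.8×10⁻⁴, so the forward reaction proceeds.

in the forward direction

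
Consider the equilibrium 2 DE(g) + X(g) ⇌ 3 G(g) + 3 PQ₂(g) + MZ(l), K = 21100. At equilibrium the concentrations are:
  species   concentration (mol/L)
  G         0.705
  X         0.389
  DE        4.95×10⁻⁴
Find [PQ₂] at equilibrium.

[PQ₂] = 0.179 mol/L

(MZ is a pure liquid — omitted from K.)
At equilibrium, K = [G]³·[PQ₂]³ / ([DE]²·[X]) = 21100.
(0.705)³·([PQ₂])³ / ((4.95×10⁻⁴)²·(0.389)) = 21100
[PQ₂]³ = 0.00574 ⇒ [PQ₂] = 0.179 mol/L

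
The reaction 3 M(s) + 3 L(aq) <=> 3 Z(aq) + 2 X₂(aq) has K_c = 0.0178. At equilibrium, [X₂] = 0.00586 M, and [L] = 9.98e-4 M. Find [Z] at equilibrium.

(M is a pure solid — omitted from K_c.)
At equilibrium, K_c = [Z]³·[X₂]² / [L]³ = 0.0178.
([Z])³·(0.00586)² / (9.98e-4)³ = 0.0178
[Z]³ = 5.15e-7 ⇒ [Z] = 0.00802 M

[Z] = 0.00802 M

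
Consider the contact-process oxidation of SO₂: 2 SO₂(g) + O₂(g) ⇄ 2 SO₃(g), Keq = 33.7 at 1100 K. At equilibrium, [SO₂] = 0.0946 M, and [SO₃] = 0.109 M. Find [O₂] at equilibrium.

At equilibrium, Keq = [SO₃]² / ([SO₂]²·[O₂]) = 33.7.
(0.109)² / ((0.0946)²·([O₂])) = 33.7
[O₂] = 0.0394 M

[O₂] = 0.0394 M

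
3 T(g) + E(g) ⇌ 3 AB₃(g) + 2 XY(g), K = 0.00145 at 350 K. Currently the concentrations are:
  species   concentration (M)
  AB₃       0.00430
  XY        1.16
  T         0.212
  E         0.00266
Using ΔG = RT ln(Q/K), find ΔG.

ΔG = 3.11 kJ/mol

Q = [AB₃]³·[XY]² / ([T]³·[E]) = (0.00430)³·(1.16)² / ((0.212)³·(0.00266)) = 0.00422
ΔG = RT ln(Q/K) = (8.314 J mol⁻¹ K⁻¹)(350 K) × ln(0.00422/0.00145)
   = (2.910 kJ/mol)(1.068) = 3.11 kJ/mol
ΔG > 0, so the forward reaction is non-spontaneous (proceeds in reverse).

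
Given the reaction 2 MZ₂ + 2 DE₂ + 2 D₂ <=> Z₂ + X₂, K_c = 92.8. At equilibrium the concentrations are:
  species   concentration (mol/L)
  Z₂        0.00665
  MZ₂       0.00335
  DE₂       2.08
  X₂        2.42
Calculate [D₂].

At equilibrium, K_c = [Z₂]·[X₂] / ([MZ₂]²·[DE₂]²·[D₂]²) = 92.8.
(0.00665)·(2.42) / ((0.00335)²·(2.08)²·([D₂])²) = 92.8
[D₂]² = 3.57 ⇒ [D₂] = 1.89 mol/L

[D₂] = 1.89 mol/L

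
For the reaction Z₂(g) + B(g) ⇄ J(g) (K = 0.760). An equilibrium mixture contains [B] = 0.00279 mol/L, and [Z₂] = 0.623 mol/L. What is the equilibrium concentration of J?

At equilibrium, K = [J] / ([Z₂]·[B]) = 0.760.
([J]) / ((0.623)·(0.00279)) = 0.760
[J] = 0.00132 mol/L

[J] = 0.00132 mol/L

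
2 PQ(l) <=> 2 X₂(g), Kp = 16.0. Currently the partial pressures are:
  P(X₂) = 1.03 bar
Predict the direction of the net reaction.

(PQ is a pure liquid — omitted from Qp.)
Qp = P(X₂)² = (1.03)² = 1.06
Qp = 1.06 < Kp = 16.0, so the forward reaction proceeds.

toward products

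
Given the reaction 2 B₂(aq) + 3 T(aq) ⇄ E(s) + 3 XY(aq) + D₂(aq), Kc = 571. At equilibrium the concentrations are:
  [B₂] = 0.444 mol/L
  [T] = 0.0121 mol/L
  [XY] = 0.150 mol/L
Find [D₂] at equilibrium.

[D₂] = 0.0591 mol/L

(E is a pure solid — omitted from Kc.)
At equilibrium, Kc = [XY]³·[D₂] / ([B₂]²·[T]³) = 571.
(0.150)³·([D₂]) / ((0.444)²·(0.0121)³) = 571
[D₂] = 0.0591 mol/L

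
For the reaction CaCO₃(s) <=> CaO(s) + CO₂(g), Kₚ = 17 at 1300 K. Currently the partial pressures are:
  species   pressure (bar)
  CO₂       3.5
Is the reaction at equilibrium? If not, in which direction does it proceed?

in the forward direction

(CaCO₃, CaO are pure solids — omitted from Qₚ.)
Qₚ = P(CO₂) = 3.5
Qₚ = 3.5 < Kₚ = 17, so the forward reaction proceeds.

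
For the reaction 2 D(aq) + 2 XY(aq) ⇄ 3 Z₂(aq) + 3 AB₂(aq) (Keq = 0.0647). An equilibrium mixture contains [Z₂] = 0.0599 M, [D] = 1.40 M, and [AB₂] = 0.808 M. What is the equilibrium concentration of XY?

[XY] = 0.0299 M

At equilibrium, Keq = [Z₂]³·[AB₂]³ / ([D]²·[XY]²) = 0.0647.
(0.0599)³·(0.808)³ / ((1.40)²·([XY])²) = 0.0647
[XY]² = 8.94e-4 ⇒ [XY] = 0.0299 M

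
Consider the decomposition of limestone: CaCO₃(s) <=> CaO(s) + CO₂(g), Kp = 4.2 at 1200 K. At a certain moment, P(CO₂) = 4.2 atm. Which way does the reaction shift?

(CaCO₃, CaO are pure solids — omitted from Qp.)
Qp = P(CO₂) = 4.2
Qp = 4.2 = Kp, so the system is already at equilibrium.

no net change (already at equilibrium)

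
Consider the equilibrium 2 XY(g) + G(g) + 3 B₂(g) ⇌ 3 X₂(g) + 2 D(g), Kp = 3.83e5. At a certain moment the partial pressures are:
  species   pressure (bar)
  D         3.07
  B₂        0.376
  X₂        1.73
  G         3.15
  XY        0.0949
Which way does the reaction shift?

Qp = P(X₂)³·P(D)² / (P(XY)²·P(G)·P(B₂)³) = (1.73)³·(3.07)² / ((0.0949)²·(3.15)·(0.376)³) = 32400
Qp = 32400 < Kp = 3.83e5, so the forward reaction proceeds.

to the right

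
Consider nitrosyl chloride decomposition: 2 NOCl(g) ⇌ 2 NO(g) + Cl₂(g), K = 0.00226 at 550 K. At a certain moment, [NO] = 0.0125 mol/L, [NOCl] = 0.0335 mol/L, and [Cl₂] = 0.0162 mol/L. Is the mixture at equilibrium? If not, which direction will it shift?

Q = [NO]²·[Cl₂] / [NOCl]² = (0.0125)²·(0.0162) / (0.0335)² = 0.00226
Q = 0.00226 = K; the system is at equilibrium.

yes, at equilibrium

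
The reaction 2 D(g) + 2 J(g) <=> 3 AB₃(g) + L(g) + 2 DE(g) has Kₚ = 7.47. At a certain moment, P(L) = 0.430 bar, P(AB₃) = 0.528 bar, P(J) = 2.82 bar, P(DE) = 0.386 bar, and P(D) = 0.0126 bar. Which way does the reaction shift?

Qₚ = P(AB₃)³·P(L)·P(DE)² / (P(D)²·P(J)²) = (0.528)³·(0.430)·(0.386)² / ((0.0126)²·(2.82)²) = 7.47
Qₚ = 7.47 = Kₚ, so the system is already at equilibrium.

at equilibrium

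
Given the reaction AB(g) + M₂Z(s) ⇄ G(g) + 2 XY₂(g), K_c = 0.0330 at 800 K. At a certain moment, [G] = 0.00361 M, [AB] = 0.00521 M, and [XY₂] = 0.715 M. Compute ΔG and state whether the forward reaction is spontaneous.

ΔG = 15.8 kJ/mol; the forward reaction is non-spontaneous

(M₂Z is a pure solid — omitted from Q_c.)
Q_c = [G]·[XY₂]² / [AB] = (0.00361)·(0.715)² / (0.00521) = 0.354
ΔG = RT ln(Q_c/K_c) = (8.314 J mol⁻¹ K⁻¹)(800 K) × ln(0.354/0.0330)
   = (6.651 kJ/mol)(2.373) = 15.8 kJ/mol
ΔG > 0, so the forward reaction is non-spontaneous (proceeds in reverse).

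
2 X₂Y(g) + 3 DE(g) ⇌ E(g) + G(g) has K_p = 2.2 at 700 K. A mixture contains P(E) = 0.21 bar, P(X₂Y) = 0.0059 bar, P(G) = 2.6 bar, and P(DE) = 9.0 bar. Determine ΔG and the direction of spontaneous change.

ΔG = 13.3 kJ/mol; the forward reaction is non-spontaneous

Q_p = P(E)·P(G) / (P(X₂Y)²·P(DE)³) = (0.21)·(2.6) / ((0.0059)²·(9.0)³) = 21.5
ΔG = RT ln(Q_p/K_p) = (8.314 J mol⁻¹ K⁻¹)(700 K) × ln(21.5/2.2)
   = (5.820 kJ/mol)(2.280) = 13.3 kJ/mol
ΔG > 0, so the forward reaction is non-spontaneous (proceeds in reverse).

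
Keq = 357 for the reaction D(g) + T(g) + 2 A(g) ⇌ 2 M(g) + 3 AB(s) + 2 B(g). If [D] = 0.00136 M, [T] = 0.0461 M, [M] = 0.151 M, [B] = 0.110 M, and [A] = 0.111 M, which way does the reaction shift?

(AB is a pure solid — omitted from Q.)
Q = [M]²·[B]² / ([D]·[T]·[A]²) = (0.151)²·(0.110)² / ((0.00136)·(0.0461)·(0.111)²) = 357
Q = 357 = Keq, so the system is already at equilibrium.

at equilibrium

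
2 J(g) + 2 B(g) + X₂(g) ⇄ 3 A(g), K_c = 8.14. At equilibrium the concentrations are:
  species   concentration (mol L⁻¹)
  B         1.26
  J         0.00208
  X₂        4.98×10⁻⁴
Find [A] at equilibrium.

[A] = 0.00303 mol L⁻¹

At equilibrium, K_c = [A]³ / ([J]²·[B]²·[X₂]) = 8.14.
([A])³ / ((0.00208)²·(1.26)²·(4.98×10⁻⁴)) = 8.14
[A]³ = 2.78×10⁻⁸ ⇒ [A] = 0.00303 mol L⁻¹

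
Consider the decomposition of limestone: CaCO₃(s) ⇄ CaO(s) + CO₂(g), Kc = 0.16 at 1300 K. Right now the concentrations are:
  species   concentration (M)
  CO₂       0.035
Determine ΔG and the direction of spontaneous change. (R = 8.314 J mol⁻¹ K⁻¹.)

ΔG = -16.4 kJ/mol; the forward reaction is spontaneous

(CaCO₃, CaO are pure solids — omitted from Qc.)
Qc = [CO₂] = 0.0350
ΔG = RT ln(Qc/Kc) = (8.314 J mol⁻¹ K⁻¹)(1300 K) × ln(0.0350/0.16)
   = (10.81 kJ/mol)(-1.520) = -16.4 kJ/mol
ΔG < 0, so the forward reaction is spontaneous (proceeds forward).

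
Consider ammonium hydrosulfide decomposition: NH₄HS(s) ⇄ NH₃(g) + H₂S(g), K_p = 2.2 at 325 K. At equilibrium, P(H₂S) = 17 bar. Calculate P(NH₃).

P(NH₃) = 0.13 bar

(NH₄HS is a pure solid — omitted from K_p.)
At equilibrium, K_p = P(NH₃)·P(H₂S) = 2.2.
(P(NH₃))·(17) = 2.2
P(NH₃) = 0.129 = 0.13 bar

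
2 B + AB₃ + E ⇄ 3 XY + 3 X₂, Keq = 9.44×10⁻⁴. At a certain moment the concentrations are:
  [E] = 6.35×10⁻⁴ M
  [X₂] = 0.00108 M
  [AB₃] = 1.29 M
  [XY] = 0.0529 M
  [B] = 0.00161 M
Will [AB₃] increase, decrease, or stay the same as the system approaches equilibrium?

decrease

Q = [XY]³·[X₂]³ / ([B]²·[AB₃]·[E]) = (0.0529)³·(0.00108)³ / ((0.00161)²·(1.29)·(6.35×10⁻⁴)) = 8.78×10⁻⁵
Q = 8.78×10⁻⁵ < Keq = 9.44×10⁻⁴: net forward reaction.
AB₃ is a reactant, so it decreases.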